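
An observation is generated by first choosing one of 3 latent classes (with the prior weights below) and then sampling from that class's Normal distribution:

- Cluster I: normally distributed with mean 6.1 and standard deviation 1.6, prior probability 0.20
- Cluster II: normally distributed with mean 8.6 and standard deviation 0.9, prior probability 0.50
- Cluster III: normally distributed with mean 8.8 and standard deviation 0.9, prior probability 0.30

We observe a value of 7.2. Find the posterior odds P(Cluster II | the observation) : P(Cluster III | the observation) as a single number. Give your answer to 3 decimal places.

Only the two components matter; the odds are (w_i f_i(x)) / (w_j f_j(x)).
Normal densities:
  f_I = 0.196858
  f_II = 0.132198
  f_III = 0.0912799
0.066099 / 0.027384 ≈ 2.414

2.414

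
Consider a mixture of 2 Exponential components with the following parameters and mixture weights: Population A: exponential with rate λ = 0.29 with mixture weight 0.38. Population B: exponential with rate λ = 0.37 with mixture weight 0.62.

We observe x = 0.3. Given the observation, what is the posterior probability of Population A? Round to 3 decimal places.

The responsibility of component k is π_k f_k(x) divided by Σ_j π_j f_j(x).
Exponential densities:
  f_A = 0.29·e^(−0.29·0.3) = 0.29·e^(−0.0870) = 0.265836
  f_B = 0.37·e^(−0.37·0.3) = 0.37·e^(−0.1110) = 0.331127
Weight by the priors:
  π_A·f_A = 0.38 × 0.265836 = 0.101018
  π_B·f_B = 0.62 × 0.331127 = 0.205299
Sum: 0.101018 + 0.205299 = 0.306317
So the posterior for Population A is 0.101018 / 0.306317 ≈ 0.330.

0.330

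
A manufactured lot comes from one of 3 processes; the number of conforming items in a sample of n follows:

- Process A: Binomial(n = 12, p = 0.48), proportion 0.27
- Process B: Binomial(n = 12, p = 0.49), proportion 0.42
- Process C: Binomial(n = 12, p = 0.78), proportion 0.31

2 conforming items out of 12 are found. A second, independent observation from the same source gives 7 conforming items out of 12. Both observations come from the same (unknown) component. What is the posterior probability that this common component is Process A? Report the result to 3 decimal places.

0.417

By Bayes' theorem, P(k | x) = π_k f_k(x) / Σ_j π_j f_j(x).
Since both observations come from the same component, the likelihood for component k is f_k(x₁)·f_k(x₂).
  p_A = [C(12,2)·0.48^2·0.52^10 = 66·0.2304·0.00144555 = 0.0219816] × [0.176779] = 0.00388589
  p_B = [C(12,2)·0.49^2·0.51^10 = 66·0.2401·0.00119042 = 0.0188642] × [0.185331] = 0.00349612
  p_C = [C(12,2)·0.78^2·0.22^10 = 66·0.6084·2.65599e-07 = 1.0665e-05] × [0.071697] = 7.64647e-07
Weight by the priors:
  π_A·p_A = 0.27 × 0.00388589 = 0.00104919
  π_B·p_B = 0.42 × 0.00349612 = 0.00146837
  π_C·p_C = 0.31 × 7.64647e-07 = 2.3704e-07
Denominator: 0.00104919 + 0.00146837 + 2.3704e-07 = 0.0025178
Responsibility of Process A: 0.00104919 / 0.0025178 ≈ 0.417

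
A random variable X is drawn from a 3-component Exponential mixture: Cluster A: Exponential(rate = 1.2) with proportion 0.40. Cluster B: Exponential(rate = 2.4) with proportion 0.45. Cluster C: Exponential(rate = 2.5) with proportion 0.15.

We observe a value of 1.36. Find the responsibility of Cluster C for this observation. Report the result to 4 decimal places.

By Bayes' theorem, P(k | x) = π_k f_k(x) / Σ_j π_j f_j(x).
Evaluate each component's likelihood at the observed value:
  p_A = 0.234646
  p_B = 0.0917644
  p_C = 0.0834332
Weight by the priors:
  π_A·p_A = 0.40 × 0.234646 = 0.0938583
  π_B·p_B = 0.45 × 0.0917644 = 0.041294
  π_C·p_C = 0.15 × 0.0834332 = 0.012515
Marginal: 0.0938583 + 0.041294 + 0.012515 = 0.147667
P(Cluster C | the observation) ≈ 0.0848

0.0848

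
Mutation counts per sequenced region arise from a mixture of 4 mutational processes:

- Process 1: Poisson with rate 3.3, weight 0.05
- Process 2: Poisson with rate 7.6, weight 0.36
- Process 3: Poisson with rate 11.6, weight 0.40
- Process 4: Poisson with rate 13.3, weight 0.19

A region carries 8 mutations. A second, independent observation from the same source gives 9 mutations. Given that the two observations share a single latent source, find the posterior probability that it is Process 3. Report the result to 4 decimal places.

By Bayes' theorem, P(k | x) = π_k f_k(x) / Σ_j π_j f_j(x).
Since both observations come from the same component, the likelihood for component k is f_k(x₁)·f_k(x₂).
  f_1 = [e^(−3.3)·3.3^8/8! = 0.0128653] × [0.00471727] = 6.0689e-05
  f_2 = [e^(−7.6)·7.6^8/8! = 0.13815] × [0.11666] = 0.0161165
  f_3 = [e^(−11.6)·11.6^8/8! = 0.0745294] × [0.0960601] = 0.0071593
  f_4 = [e^(−13.3)·13.3^8/8! = 0.0406608] × [0.0600876] = 0.00244321
Weight by the priors:
  π_1·f_1 = 0.05 × 6.0689e-05 = 3.03445e-06
  π_2·f_2 = 0.36 × 0.0161165 = 0.00580195
  π_3·f_3 = 0.40 × 0.0071593 = 0.00286372
  π_4·f_4 = 0.19 × 0.00244321 = 0.00046421
Normaliser: 3.03445e-06 + 0.00580195 + 0.00286372 + 0.00046421 = 0.00913291
P(Process 3 | data) ≈ 0.3136

0.3136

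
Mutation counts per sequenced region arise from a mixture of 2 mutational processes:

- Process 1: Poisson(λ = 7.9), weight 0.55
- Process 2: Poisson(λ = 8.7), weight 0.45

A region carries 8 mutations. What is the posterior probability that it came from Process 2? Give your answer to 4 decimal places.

0.4430

Posterior ∝ prior × likelihood, so P(k | x) ∝ π_k f_k(x); normalise over all components.
Poisson probabilities:
  L_1 = 0.139499
  L_2 = 0.135604
Multiply by the mixture weights:
  π_1·L_1 = 0.55 × 0.139499 = 0.0767242
  π_2·L_2 = 0.45 × 0.135604 = 0.0610217
Marginal: 0.0767242 + 0.0610217 = 0.137746
P(Process 2 | 8 mutations) = 0.0610217 / 0.137746 ≈ 0.4430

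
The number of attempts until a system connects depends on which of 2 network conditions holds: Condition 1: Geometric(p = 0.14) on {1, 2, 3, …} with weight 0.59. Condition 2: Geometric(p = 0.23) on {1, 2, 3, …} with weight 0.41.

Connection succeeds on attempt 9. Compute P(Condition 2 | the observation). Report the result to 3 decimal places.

By Bayes' theorem, P(k | x) = π_k f_k(x) / Σ_j π_j f_j(x).
Component likelihoods at x = 9:
  f_1 = 0.14·(1−0.14)^8 = 0.14·0.299218 = 0.0418905
  f_2 = 0.23·(1−0.23)^8 = 0.23·0.123574 = 0.0284219
Unnormalised posteriors:
  π_1·f_1 = 0.59 × 0.0418905 = 0.0247154
  π_2·f_2 = 0.41 × 0.0284219 = 0.011653
Denominator: 0.0247154 + 0.011653 = 0.0363684
P(Condition 2 | data) ≈ 0.320

0.320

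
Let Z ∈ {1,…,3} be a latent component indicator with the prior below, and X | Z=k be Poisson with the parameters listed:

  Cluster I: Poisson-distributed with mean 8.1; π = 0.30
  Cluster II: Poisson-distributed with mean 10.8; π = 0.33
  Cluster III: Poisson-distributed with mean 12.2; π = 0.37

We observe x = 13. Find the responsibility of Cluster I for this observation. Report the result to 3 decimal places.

P(component k | x) = w_k·f_k(x) / marginal(x), where marginal(x) = Σ_j w_j·f_j(x).
Component likelihoods at x = 13:
  f_I = e^(−8.1)·8.1^13/13! = 0.0314949
  f_II = e^(−10.8)·10.8^13/13! = 0.0890939
  f_III = e^(−12.2)·12.2^13/13! = 0.107153
Weight by the priors:
  w_I·f_I = 0.30 × 0.0314949 = 0.00944846
  w_II·f_II = 0.33 × 0.0890939 = 0.029401
  w_III·f_III = 0.37 × 0.107153 = 0.0396467
Evidence: 0.00944846 + 0.029401 + 0.0396467 = 0.0784961
P(Cluster I | the observation) = 0.00944846 / 0.0784961 ≈ 0.120

0.120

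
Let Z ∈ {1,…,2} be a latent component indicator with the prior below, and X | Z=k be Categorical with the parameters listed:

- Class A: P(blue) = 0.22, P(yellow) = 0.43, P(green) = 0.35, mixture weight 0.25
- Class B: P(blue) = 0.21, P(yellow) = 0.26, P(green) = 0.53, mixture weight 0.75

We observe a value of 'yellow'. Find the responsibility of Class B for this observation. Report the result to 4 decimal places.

0.6446

Posterior ∝ prior × likelihood, so P(k | x) ∝ π_k f_k(x); normalise over all components.
Component likelihoods at x = 'yellow':
  L_A = 0.43
  L_B = 0.26
Prior × likelihood for each component:
  π_A·L_A = 0.25 × 0.43 = 0.1075
  π_B·L_B = 0.75 × 0.26 = 0.195
Normaliser: 0.1075 + 0.195 = 0.3025
So the posterior for Class B is 0.195 / 0.3025 ≈ 0.6446.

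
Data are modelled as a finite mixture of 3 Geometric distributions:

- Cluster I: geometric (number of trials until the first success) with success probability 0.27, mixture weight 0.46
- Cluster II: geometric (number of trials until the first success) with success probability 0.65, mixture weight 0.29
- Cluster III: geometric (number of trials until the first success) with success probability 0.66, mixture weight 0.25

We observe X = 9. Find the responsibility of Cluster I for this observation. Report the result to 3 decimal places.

0.993

Apply Bayes' rule: the posterior for each component is proportional to its prior times its likelihood at x.
Evaluate each component's likelihood at the observed value:
  L_I = 0.27·(1−0.27)^8 = 0.27·0.080646 = 0.0217744
  L_II = 0.65·(1−0.65)^8 = 0.65·0.000225188 = 0.000146372
  L_III = 0.66·(1−0.66)^8 = 0.66·0.000178579 = 0.000117862
Multiply by the mixture weights:
  P(Z=I)·L_I = 0.46 × 0.0217744 = 0.0100162
  P(Z=II)·L_II = 0.29 × 0.000146372 = 4.24479e-05
  P(Z=III)·L_III = 0.25 × 0.000117862 = 2.94656e-05
Denominator: 0.0100162 + 4.24479e-05 + 2.94656e-05 = 0.0100881
So the posterior for Cluster I is 0.0100162 / 0.0100881 ≈ 0.993.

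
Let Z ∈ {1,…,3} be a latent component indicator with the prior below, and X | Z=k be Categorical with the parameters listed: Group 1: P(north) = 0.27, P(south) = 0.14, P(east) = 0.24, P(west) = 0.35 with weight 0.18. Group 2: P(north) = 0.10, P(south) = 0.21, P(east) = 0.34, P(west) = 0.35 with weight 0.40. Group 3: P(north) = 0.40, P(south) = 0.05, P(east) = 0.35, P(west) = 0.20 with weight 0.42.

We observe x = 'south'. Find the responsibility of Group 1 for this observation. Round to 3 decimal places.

By Bayes' theorem, P(k | x) = w_k f_k(x) / Σ_j w_j f_j(x).
Component likelihoods at x = 'south':
  p_1 = P(south | comp) = 0.14
  p_2 = P(south | comp) = 0.21
  p_3 = P(south | comp) = 0.05
Unnormalised posteriors:
  w_1·p_1 = 0.18 × 0.14 = 0.0252
  w_2·p_2 = 0.40 × 0.21 = 0.084
  w_3·p_3 = 0.42 × 0.05 = 0.021
Marginal: 0.0252 + 0.084 + 0.021 = 0.1302
So the posterior for Group 1 is 0.0252 / 0.1302 ≈ 0.194.

0.194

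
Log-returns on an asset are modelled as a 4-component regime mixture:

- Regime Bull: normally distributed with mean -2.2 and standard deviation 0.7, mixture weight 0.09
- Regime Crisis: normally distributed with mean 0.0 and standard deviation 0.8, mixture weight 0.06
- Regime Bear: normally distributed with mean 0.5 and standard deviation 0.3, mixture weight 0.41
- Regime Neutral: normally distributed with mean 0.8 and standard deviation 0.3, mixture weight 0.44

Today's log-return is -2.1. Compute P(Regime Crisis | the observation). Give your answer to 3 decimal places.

The responsibility of component k is w_k f_k(x) divided by Σ_j w_j f_j(x).
Component likelihoods at x = -2.1:
  f_Bull = 0.564132
  f_Crisis = 0.0159052
  f_Bear = 6.51056e-17
  f_Neutral = 6.8012e-21
Multiply by the mixture weights:
  w_Bull·f_Bull = 0.09 × 0.564132 = 0.0507718
  w_Crisis·f_Crisis = 0.06 × 0.0159052 = 0.000954314
  w_Bear·f_Bear = 0.41 × 6.51056e-17 = 2.66933e-17
  w_Neutral·f_Neutral = 0.44 × 6.8012e-21 = 2.99253e-21
Denominator: 0.0507718 + 0.000954314 + 2.66933e-17 + 2.99253e-21 = 0.0517262
P(Regime Crisis | the observation) = 0.000954314 / 0.0517262 ≈ 0.018

0.018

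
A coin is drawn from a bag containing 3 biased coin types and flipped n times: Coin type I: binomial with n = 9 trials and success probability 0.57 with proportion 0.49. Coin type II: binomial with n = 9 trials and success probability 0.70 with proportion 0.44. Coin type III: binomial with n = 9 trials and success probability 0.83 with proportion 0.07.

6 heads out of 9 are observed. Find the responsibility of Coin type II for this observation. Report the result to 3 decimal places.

P(component k | x) = π_k·f_k(x) / marginal(x), where marginal(x) = Σ_j π_j·f_j(x).
Component likelihoods at x = 6 heads out of 9:
  f_I = 0.229052
  f_II = 0.266828
  f_III = 0.134926
Unnormalised posteriors:
  π_I·f_I = 0.49 × 0.229052 = 0.112235
  π_II·f_II = 0.44 × 0.266828 = 0.117404
  π_III·f_III = 0.07 × 0.134926 = 0.0094448
Denominator: 0.112235 + 0.117404 + 0.0094448 = 0.239084
Responsibility of Coin type II: 0.117404 / 0.239084 ≈ 0.491

0.491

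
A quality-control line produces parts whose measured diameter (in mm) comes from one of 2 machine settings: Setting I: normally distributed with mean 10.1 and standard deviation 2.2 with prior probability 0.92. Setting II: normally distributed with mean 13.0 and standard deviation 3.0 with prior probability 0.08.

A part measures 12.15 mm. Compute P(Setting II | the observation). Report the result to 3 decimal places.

0.086

Posterior ∝ prior × likelihood, so P(k | x) ∝ π_k f_k(x); normalise over all components.
Component likelihoods at x = 12.15 mm:
  p_I = 0.117474
  p_II = 0.127749
Unnormalised posteriors:
  π_I·p_I = 0.92 × 0.117474 = 0.108076
  π_II·p_II = 0.08 × 0.127749 = 0.0102199
Normaliser: 0.108076 + 0.0102199 = 0.118296
P(Setting II | 12.15 mm) = 0.0102199 / 0.118296 ≈ 0.086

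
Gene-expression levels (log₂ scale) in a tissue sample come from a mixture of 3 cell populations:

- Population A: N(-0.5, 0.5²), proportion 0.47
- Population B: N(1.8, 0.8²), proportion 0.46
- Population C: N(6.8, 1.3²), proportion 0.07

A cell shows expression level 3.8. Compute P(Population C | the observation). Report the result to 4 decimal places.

0.1294

Apply Bayes' rule: the posterior for each component is proportional to its prior times its likelihood at x.
Evaluate each component's likelihood at the observed value:
  L_A = 6.94593e-17
  L_B = 0.0219104
  L_C = 0.0214073
Weight by the priors:
  π_A·L_A = 0.47 × 6.94593e-17 = 3.26458e-17
  π_B·L_B = 0.46 × 0.0219104 = 0.0100788
  π_C·L_C = 0.07 × 0.0214073 = 0.00149851
Sum: 3.26458e-17 + 0.0100788 + 0.00149851 = 0.0115773
So the posterior for Population C is 0.00149851 / 0.0115773 ≈ 0.1294.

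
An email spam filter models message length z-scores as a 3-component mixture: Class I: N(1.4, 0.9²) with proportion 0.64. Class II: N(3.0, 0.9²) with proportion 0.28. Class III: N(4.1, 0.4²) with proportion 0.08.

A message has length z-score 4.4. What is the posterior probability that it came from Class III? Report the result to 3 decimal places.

0.612

Apply Bayes' rule: the posterior for each component is proportional to its prior times its likelihood at x.
Normal densities:
  L_I = 0.00171364
  L_II = 0.132198
  L_III = 0.752844
Multiply by the mixture weights:
  P(Z=I)·L_I = 0.64 × 0.00171364 = 0.00109673
  P(Z=II)·L_II = 0.28 × 0.132198 = 0.0370154
  P(Z=III)·L_III = 0.08 × 0.752844 = 0.0602275
Normaliser: 0.00109673 + 0.0370154 + 0.0602275 = 0.0983397
P(Class III | the observation) = 0.0602275 / 0.0983397 ≈ 0.612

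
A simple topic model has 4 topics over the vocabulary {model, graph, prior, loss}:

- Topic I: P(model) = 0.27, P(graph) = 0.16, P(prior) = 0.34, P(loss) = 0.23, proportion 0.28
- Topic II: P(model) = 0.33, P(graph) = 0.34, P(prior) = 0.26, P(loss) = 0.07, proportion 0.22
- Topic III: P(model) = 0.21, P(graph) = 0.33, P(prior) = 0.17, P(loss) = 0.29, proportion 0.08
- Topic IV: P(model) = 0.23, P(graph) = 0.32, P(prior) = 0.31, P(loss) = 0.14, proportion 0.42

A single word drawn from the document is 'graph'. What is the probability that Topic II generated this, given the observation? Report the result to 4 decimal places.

By Bayes' theorem, P(k | x) = P(Z=k) f_k(x) / Σ_j P(Z=j) f_j(x).
Evaluate each component's likelihood at the observed value:
  f_I = P(graph | comp) = 0.16
  f_II = P(graph | comp) = 0.34
  f_III = P(graph | comp) = 0.33
  f_IV = P(graph | comp) = 0.32
Prior × likelihood for each component:
  P(Z=I)·f_I = 0.28 × 0.16 = 0.0448
  P(Z=II)·f_II = 0.22 × 0.34 = 0.0748
  P(Z=III)·f_III = 0.08 × 0.33 = 0.0264
  P(Z=IV)·f_IV = 0.42 × 0.32 = 0.1344
Evidence: 0.0448 + 0.0748 + 0.0264 + 0.1344 = 0.2804
So the posterior for Topic II is 0.0748 / 0.2804 ≈ 0.2668.

0.2668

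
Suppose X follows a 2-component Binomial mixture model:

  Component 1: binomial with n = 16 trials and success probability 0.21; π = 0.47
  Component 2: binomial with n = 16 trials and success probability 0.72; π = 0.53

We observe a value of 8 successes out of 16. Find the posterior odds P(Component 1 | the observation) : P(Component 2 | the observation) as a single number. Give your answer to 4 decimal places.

The posterior odds equal the prior odds times the likelihood ratio: (π_i/π_j)·(f_i(x)/f_j(x)).
Evaluate each component's likelihood at the observed value:
  f_1 = C(16,8)·0.21^8·0.79^8 = 12870·3.78229e-06·0.151711 = 0.00738499
  f_2 = C(16,8)·0.72^8·0.28^8 = 12870·0.0722204·3.77802e-05 = 0.0351158
0.00347094 / 0.0186114 ≈ 0.1865

0.1865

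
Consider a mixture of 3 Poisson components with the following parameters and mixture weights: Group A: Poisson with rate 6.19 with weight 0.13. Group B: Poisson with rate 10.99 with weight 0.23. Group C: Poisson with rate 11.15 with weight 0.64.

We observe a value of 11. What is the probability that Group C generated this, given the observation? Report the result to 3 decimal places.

P(component k | x) = P(Z=k)·f_k(x) / marginal(x), where marginal(x) = Σ_j P(Z=j)·f_j(x).
Component likelihoods at x = 11:
  p_A = 0.0262518
  p_B = 0.119378
  p_C = 0.119257
Multiply by the mixture weights:
  P(Z=A)·p_A = 0.13 × 0.0262518 = 0.00341273
  P(Z=B)·p_B = 0.23 × 0.119378 = 0.0274568
  P(Z=C)·p_C = 0.64 × 0.119257 = 0.0763246
Sum: 0.00341273 + 0.0274568 + 0.0763246 = 0.107194
P(Group C | 11) = 0.0763246 / 0.107194 ≈ 0.712

0.712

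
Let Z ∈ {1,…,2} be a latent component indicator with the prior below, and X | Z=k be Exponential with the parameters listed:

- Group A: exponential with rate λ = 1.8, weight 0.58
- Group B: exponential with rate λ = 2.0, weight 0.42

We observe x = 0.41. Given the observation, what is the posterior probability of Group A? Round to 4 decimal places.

0.5743

The responsibility of component k is P(Z=k) f_k(x) divided by Σ_j P(Z=j) f_j(x).
Component likelihoods at x = 0.41:
  p_A = 1.8·e^(−1.8·0.41) = 1.8·e^(−0.7380) = 0.860524
  p_B = 2.0·e^(−2.0·0.41) = 2.0·e^(−0.8200) = 0.880863
Multiply by the mixture weights:
  P(Z=A)·p_A = 0.58 × 0.860524 = 0.499104
  P(Z=B)·p_B = 0.42 × 0.880863 = 0.369963
Evidence: 0.499104 + 0.369963 = 0.869067
P(Group A | data) ≈ 0.5743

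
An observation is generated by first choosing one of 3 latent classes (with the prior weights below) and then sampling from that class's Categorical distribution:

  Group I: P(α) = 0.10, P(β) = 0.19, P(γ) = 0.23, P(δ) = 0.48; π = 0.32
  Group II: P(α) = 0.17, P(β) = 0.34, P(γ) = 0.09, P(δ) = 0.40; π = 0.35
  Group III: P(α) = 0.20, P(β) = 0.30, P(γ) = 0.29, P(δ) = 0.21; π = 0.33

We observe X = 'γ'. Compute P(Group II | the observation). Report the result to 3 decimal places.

0.157

Apply Bayes' rule: the posterior for each component is proportional to its prior times its likelihood at x.
Evaluate each component's likelihood at the observed value:
  L_I = 0.23
  L_II = 0.09
  L_III = 0.29
Multiply by the mixture weights:
  P(Z=I)·L_I = 0.32 × 0.23 = 0.0736
  P(Z=II)·L_II = 0.35 × 0.09 = 0.0315
  P(Z=III)·L_III = 0.33 × 0.29 = 0.0957
Normaliser: 0.0736 + 0.0315 + 0.0957 = 0.2008
P(Group II | data) = 0.0315 / 0.2008 ≈ 0.157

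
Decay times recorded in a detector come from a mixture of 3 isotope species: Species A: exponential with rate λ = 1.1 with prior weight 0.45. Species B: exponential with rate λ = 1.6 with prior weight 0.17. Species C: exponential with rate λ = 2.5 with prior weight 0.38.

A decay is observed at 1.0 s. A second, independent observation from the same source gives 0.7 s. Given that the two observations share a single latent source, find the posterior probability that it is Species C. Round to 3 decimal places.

By Bayes' theorem, P(k | x) = w_k f_k(x) / Σ_j w_j f_j(x).
Since both observations come from the same component, the likelihood for component k is f_k(x₁)·f_k(x₂).
  p_A = [0.366158] × [0.509314] = 0.18649
  p_B = [0.323034] × [0.522048] = 0.168639
  p_C = [0.205212] × [0.434435] = 0.0891515
Unnormalised posteriors:
  w_A·p_A = 0.45 × 0.18649 = 0.0839203
  w_B·p_B = 0.17 × 0.168639 = 0.0286687
  w_C·p_C = 0.38 × 0.0891515 = 0.0338776
Denominator: 0.0839203 + 0.0286687 + 0.0338776 = 0.146467
P(Species C | x) = 0.0338776 / 0.146467 ≈ 0.231

0.231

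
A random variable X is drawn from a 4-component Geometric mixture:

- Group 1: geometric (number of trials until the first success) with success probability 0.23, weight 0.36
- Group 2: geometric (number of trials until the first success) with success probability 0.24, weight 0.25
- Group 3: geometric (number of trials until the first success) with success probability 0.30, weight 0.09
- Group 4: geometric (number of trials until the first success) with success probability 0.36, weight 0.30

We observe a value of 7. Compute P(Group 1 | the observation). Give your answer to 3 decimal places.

The responsibility of component k is P(Z=k) f_k(x) divided by Σ_j P(Z=j) f_j(x).
Component likelihoods at x = 7:
  L_1 = 0.0479371
  L_2 = 0.046248
  L_3 = 0.0352947
  L_4 = 0.024739
Unnormalised posteriors:
  P(Z=1)·L_1 = 0.36 × 0.0479371 = 0.0172574
  P(Z=2)·L_2 = 0.25 × 0.046248 = 0.011562
  P(Z=3)·L_3 = 0.09 × 0.0352947 = 0.00317652
  P(Z=4)·L_4 = 0.30 × 0.024739 = 0.0074217
Marginal: 0.0172574 + 0.011562 + 0.00317652 + 0.0074217 = 0.0394176
P(Group 1 | the observation) = 0.0172574 / 0.0394176 ≈ 0.438

0.438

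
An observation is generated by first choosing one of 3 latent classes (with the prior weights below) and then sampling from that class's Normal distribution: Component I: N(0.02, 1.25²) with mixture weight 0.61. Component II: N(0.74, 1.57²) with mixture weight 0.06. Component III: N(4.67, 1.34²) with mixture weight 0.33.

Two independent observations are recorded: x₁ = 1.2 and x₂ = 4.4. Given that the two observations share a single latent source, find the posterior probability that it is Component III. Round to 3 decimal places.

0.752

The responsibility of component k is P(Z=k) f_k(x) divided by Σ_j P(Z=j) f_j(x).
Since both observations come from the same component, the likelihood for component k is f_k(x₁)·f_k(x₂).
  f_I = [(1/(1.25·√(2π)))·exp(−(1.2−0.02)²/(2·1.25²)) = 0.319154·exp(-0.44557) = 0.204405] × [0.000688435] = 0.00014072
  f_II = [(1/(1.57·√(2π)))·exp(−(1.2−0.74)²/(2·1.57²)) = 0.254103·exp(-0.04292) = 0.243427] × [0.0167847] = 0.00408587
  f_III = [(1/(1.34·√(2π)))·exp(−(1.2−4.67)²/(2·1.34²)) = 0.297718·exp(-3.35289) = 0.0104151] × [0.291735] = 0.00303845
Unnormalised posteriors:
  P(Z=I)·f_I = 0.61 × 0.00014072 = 8.58391e-05
  P(Z=II)·f_II = 0.06 × 0.00408587 = 0.000245152
  P(Z=III)·f_III = 0.33 × 0.00303845 = 0.00100269
Normaliser: 8.58391e-05 + 0.000245152 + 0.00100269 = 0.00133368
So the posterior for Component III is 0.00100269 / 0.00133368 ≈ 0.752.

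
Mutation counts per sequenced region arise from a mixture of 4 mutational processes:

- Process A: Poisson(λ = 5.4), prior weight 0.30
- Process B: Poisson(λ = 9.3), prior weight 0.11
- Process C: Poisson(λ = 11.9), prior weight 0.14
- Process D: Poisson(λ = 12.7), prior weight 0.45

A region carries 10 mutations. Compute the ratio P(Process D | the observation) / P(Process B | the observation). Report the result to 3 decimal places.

Posterior odds = (w_i f_i(x)) / (w_j f_j(x)); the normalising sum cancels.
Poisson probabilities:
  L_A = e^(−5.4)·5.4^10/10! = 0.0262412
  L_B = e^(−9.3)·9.3^10/10! = 0.121935
  L_C = e^(−11.9)·11.9^10/10! = 0.106562
  L_D = e^(−12.7)·12.7^10/10! = 0.0917771
Posterior odds = (w_D·L_D) / (w_B·L_B) = (0.45·0.0917771) / (0.11·0.121935) = 0.0412997 / 0.0134128 ≈ 3.079

3.079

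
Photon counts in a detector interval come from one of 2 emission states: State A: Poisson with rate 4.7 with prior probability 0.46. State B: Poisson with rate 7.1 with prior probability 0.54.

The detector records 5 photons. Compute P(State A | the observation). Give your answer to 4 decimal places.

Posterior ∝ prior × likelihood, so P(k | x) ∝ P(Z=k) f_k(x); normalise over all components.
Evaluate each component's likelihood at the observed value:
  f_A = e^(−4.7)·4.7^5/5! = 0.17383
  f_B = e^(−7.1)·7.1^5/5! = 0.124057
Prior × likelihood for each component:
  P(Z=A)·f_A = 0.46 × 0.17383 = 0.0799617
  P(Z=B)·f_B = 0.54 × 0.124057 = 0.0669905
Sum: 0.0799617 + 0.0669905 = 0.146952
P(State A | 5 photons) ≈ 0.5441

0.5441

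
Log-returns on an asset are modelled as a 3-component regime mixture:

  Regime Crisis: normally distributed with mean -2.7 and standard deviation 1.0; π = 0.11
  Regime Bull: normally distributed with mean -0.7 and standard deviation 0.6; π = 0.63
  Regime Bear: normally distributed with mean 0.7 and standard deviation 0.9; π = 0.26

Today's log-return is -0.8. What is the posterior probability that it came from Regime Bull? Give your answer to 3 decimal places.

Posterior ∝ prior × likelihood, so P(k | x) ∝ π_k f_k(x); normalise over all components.
Component likelihoods at x = -0.8:
  p_Crisis = (1/(1.0·√(2π)))·exp(−(-0.8−-2.7)²/(2·1.0²)) = 0.398942·exp(-1.80500) = 0.0656158
  p_Bull = (1/(0.6·√(2π)))·exp(−(-0.8−-0.7)²/(2·0.6²)) = 0.664904·exp(-0.01389) = 0.655733
  p_Bear = (1/(0.9·√(2π)))·exp(−(-0.8−0.7)²/(2·0.9²)) = 0.443269·exp(-1.38889) = 0.11053
Prior × likelihood for each component:
  π_Crisis·p_Crisis = 0.11 × 0.0656158 = 0.00721774
  π_Bull·p_Bull = 0.63 × 0.655733 = 0.413112
  π_Bear·p_Bear = 0.26 × 0.11053 = 0.0287378
Normaliser: 0.00721774 + 0.413112 + 0.0287378 = 0.449067
P(Regime Bull | x) = 0.413112 / 0.449067 ≈ 0.920

0.920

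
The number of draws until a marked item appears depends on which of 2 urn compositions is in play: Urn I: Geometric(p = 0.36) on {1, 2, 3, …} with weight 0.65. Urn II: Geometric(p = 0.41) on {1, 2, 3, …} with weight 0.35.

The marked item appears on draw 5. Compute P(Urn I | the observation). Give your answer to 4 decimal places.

0.6930

Posterior ∝ prior × likelihood, so P(k | x) ∝ π_k f_k(x); normalise over all components.
Evaluate each component's likelihood at the observed value:
  p_I = 0.36·(1−0.36)^4 = 0.36·0.167772 = 0.060398
  p_II = 0.41·(1−0.41)^4 = 0.41·0.121174 = 0.0496812
Prior × likelihood for each component:
  π_I·p_I = 0.65 × 0.060398 = 0.0392587
  π_II·p_II = 0.35 × 0.0496812 = 0.0173884
Evidence: 0.0392587 + 0.0173884 = 0.0566471
P(Urn I | the observation) ≈ 0.6930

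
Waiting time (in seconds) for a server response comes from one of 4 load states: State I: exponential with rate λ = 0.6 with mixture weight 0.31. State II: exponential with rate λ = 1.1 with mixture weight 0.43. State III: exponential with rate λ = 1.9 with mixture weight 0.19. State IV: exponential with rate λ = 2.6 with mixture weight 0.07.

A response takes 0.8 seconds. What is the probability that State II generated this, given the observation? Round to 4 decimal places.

0.4751

By Bayes' theorem, P(k | x) = w_k f_k(x) / Σ_j w_j f_j(x).
Evaluate each component's likelihood at the observed value:
  L_I = 0.37127
  L_II = 0.456261
  L_III = 0.415553
  L_IV = 0.324819
Unnormalised posteriors:
  w_I·L_I = 0.31 × 0.37127 = 0.115094
  w_II·L_II = 0.43 × 0.456261 = 0.196192
  w_III·L_III = 0.19 × 0.415553 = 0.078955
  w_IV·L_IV = 0.07 × 0.324819 = 0.0227373
Sum: 0.115094 + 0.196192 + 0.078955 + 0.0227373 = 0.412978
Responsibility of State II: 0.196192 / 0.412978 ≈ 0.4751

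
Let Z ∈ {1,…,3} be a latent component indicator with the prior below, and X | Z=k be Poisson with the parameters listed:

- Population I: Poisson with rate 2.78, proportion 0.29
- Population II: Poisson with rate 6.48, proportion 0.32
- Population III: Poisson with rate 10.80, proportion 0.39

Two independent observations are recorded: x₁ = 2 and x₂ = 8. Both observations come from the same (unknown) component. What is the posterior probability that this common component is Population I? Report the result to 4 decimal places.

P(component k | x) = w_k·f_k(x) / marginal(x), where marginal(x) = Σ_j w_j·f_j(x).
Since both observations come from the same component, the likelihood for component k is f_k(x₁)·f_k(x₂).
  p_I = [e^(−2.78)·2.78^2/2! = 0.239729] × [0.00548908] = 0.00131589
  p_II = [e^(−6.48)·6.48^2/2! = 0.0322027] × [0.118264] = 0.0038084
  p_III = [e^(−10.80)·10.80^2/2! = 0.0011897] × [0.093646] = 0.000111411
Prior × likelihood for each component:
  w_I·p_I = 0.29 × 0.00131589 = 0.000381609
  w_II·p_II = 0.32 × 0.0038084 = 0.00121869
  w_III·p_III = 0.39 × 0.000111411 = 4.34501e-05
Sum: 0.000381609 + 0.00121869 + 4.34501e-05 = 0.00164375
P(Population I | x) = 0.000381609 / 0.00164375 ≈ 0.2322

0.2322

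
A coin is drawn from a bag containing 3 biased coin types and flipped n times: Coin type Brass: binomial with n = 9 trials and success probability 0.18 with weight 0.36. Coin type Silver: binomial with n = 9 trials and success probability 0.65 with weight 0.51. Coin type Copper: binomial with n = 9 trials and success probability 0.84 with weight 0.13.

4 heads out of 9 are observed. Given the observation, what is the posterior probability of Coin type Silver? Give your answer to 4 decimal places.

0.7650

By Bayes' theorem, P(k | x) = P(Z=k) f_k(x) / Σ_j P(Z=j) f_j(x).
Evaluate each component's likelihood at the observed value:
  L_Brass = 0.0490377
  L_Silver = 0.118131
  L_Copper = 0.00657791
Weight by the priors:
  P(Z=Brass)·L_Brass = 0.36 × 0.0490377 = 0.0176536
  P(Z=Silver)·L_Silver = 0.51 × 0.118131 = 0.0602469
  P(Z=Copper)·L_Copper = 0.13 × 0.00657791 = 0.000855128
Normaliser: 0.0176536 + 0.0602469 + 0.000855128 = 0.0787555
So the posterior for Coin type Silver is 0.0602469 / 0.0787555 ≈ 0.7650.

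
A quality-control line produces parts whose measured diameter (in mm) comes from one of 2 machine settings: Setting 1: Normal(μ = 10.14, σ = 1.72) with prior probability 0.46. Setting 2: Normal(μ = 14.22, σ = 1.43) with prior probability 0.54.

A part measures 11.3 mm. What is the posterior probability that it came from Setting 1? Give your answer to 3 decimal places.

0.819

P(component k | x) = P(Z=k)·f_k(x) / marginal(x), where marginal(x) = Σ_j P(Z=j)·f_j(x).
Component likelihoods at x = 11.3 mm:
  p_1 = 0.184763
  p_2 = 0.0346863
Weight by the priors:
  P(Z=1)·p_1 = 0.46 × 0.184763 = 0.0849908
  P(Z=2)·p_2 = 0.54 × 0.0346863 = 0.0187306
Sum: 0.0849908 + 0.0187306 = 0.103721
So the posterior for Setting 1 is 0.0849908 / 0.103721 ≈ 0.819.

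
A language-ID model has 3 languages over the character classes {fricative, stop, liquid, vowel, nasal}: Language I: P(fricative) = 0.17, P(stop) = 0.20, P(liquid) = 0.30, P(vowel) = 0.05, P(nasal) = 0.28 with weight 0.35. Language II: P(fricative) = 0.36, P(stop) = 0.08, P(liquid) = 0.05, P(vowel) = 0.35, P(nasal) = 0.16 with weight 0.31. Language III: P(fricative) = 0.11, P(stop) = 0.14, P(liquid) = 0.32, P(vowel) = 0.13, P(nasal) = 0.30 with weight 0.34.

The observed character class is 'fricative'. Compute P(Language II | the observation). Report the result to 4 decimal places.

The responsibility of component k is π_k f_k(x) divided by Σ_j π_j f_j(x).
Component likelihoods at x = 'fricative':
  L_I = P(fricative | comp) = 0.17
  L_II = P(fricative | comp) = 0.36
  L_III = P(fricative | comp) = 0.11
Multiply by the mixture weights:
  π_I·L_I = 0.35 × 0.17 = 0.0595
  π_II·L_II = 0.31 × 0.36 = 0.1116
  π_III·L_III = 0.34 × 0.11 = 0.0374
Marginal: 0.0595 + 0.1116 + 0.0374 = 0.2085
P(Language II | data) = 0.1116 / 0.2085 ≈ 0.5353

0.5353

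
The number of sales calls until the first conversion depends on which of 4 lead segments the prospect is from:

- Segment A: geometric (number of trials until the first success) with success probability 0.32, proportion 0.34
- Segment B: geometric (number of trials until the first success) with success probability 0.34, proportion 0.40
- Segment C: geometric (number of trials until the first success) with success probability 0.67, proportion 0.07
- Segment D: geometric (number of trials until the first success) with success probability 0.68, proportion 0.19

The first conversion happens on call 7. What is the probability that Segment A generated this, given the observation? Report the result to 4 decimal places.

By Bayes' theorem, P(k | x) = π_k f_k(x) / Σ_j π_j f_j(x).
Evaluate each component's likelihood at the observed value:
  f_A = 0.0316376
  f_B = 0.0281023
  f_C = 0.000865284
  f_D = 0.000730144
Weight by the priors:
  π_A·f_A = 0.34 × 0.0316376 = 0.0107568
  π_B·f_B = 0.40 × 0.0281023 = 0.0112409
  π_C·f_C = 0.07 × 0.000865284 = 6.05698e-05
  π_D·f_D = 0.19 × 0.000730144 = 0.000138727
Normaliser: 0.0107568 + 0.0112409 + 6.05698e-05 + 0.000138727 = 0.022197
P(Segment A | the observation) ≈ 0.4846

0.4846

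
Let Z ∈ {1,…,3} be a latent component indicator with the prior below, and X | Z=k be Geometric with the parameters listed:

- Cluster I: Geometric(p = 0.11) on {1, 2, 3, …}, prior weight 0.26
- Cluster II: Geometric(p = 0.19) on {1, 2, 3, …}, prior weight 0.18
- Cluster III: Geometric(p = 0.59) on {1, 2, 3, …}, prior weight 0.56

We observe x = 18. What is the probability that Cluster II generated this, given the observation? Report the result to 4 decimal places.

0.1943

The responsibility of component k is π_k f_k(x) divided by Σ_j π_j f_j(x).
Geometric probabilities:
  L_I = 0.11·(1−0.11)^17 = 0.11·0.137921 = 0.0151713
  L_II = 0.19·(1−0.19)^17 = 0.19·0.0278128 = 0.00528444
  L_III = 0.59·(1−0.59)^17 = 0.59·2.61412e-07 = 1.54233e-07
Weight by the priors:
  π_I·L_I = 0.26 × 0.0151713 = 0.00394454
  π_II·L_II = 0.18 × 0.00528444 = 0.000951199
  π_III·L_III = 0.56 × 1.54233e-07 = 8.63705e-08
Sum: 0.00394454 + 0.000951199 + 8.63705e-08 = 0.00489582
P(Cluster II | 18) = 0.000951199 / 0.00489582 ≈ 0.1943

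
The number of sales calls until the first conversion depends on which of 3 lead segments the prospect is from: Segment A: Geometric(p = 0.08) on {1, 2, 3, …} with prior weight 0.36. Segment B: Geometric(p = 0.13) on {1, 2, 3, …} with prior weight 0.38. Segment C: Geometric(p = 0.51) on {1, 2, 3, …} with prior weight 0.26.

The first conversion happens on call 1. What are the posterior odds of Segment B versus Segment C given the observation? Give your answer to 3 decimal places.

Only the two components matter; the odds are (π_i f_i(x)) / (π_j f_j(x)).
Geometric probabilities:
  L_A = 0.08·(1−0.08)^0 = 0.08·1 = 0.08
  L_B = 0.13·(1−0.13)^0 = 0.13·1 = 0.13
  L_C = 0.51·(1−0.51)^0 = 0.51·1 = 0.51
0.0494 / 0.1326 ≈ 0.373

0.373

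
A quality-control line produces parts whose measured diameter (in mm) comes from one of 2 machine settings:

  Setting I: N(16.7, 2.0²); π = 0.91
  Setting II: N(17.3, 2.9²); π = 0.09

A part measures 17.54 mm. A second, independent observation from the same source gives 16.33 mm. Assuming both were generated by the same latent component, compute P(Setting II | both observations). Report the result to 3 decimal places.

0.047

Apply Bayes' rule: the posterior for each component is proportional to its prior times its likelihood at x.
Since both observations come from the same component, the likelihood for component k is f_k(x₁)·f_k(x₂).
  f_I = [0.182631] × [0.196087] = 0.0358116
  f_II = [0.137096] × [0.130082] = 0.0178338
Weight by the priors:
  P(Z=I)·f_I = 0.91 × 0.0358116 = 0.0325885
  P(Z=II)·f_II = 0.09 × 0.0178338 = 0.00160504
Evidence: 0.0325885 + 0.00160504 = 0.0341936
P(Setting II | x) ≈ 0.047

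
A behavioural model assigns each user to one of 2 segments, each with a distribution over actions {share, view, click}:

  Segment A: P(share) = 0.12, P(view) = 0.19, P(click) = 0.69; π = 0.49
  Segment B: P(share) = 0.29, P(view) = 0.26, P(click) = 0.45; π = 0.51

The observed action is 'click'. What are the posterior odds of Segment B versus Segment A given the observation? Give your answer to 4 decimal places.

0.6788

Posterior odds = (P(Z=i) f_i(x)) / (P(Z=j) f_j(x)); the normalising sum cancels.
Component likelihoods at x = 'click':
  f_A = P(click | comp) = 0.69
  f_B = P(click | comp) = 0.45
0.2295 / 0.3381 ≈ 0.6788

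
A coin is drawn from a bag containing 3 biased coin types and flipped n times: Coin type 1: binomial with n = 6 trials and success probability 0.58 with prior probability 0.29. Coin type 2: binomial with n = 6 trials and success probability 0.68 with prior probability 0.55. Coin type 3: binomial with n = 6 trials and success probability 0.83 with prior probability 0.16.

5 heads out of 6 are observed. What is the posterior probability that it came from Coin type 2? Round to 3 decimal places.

The responsibility of component k is π_k f_k(x) divided by Σ_j π_j f_j(x).
Evaluate each component's likelihood at the observed value:
  f_1 = C(6,5)·0.58^5·0.42^1 = 6·0.0656357·0.42 = 0.165402
  f_2 = C(6,5)·0.68^5·0.32^1 = 6·0.145393·0.32 = 0.279155
  f_3 = C(6,5)·0.83^5·0.17^1 = 6·0.393904·0.17 = 0.401782
Multiply by the mixture weights:
  π_1·f_1 = 0.29 × 0.165402 = 0.0479666
  π_2·f_2 = 0.55 × 0.279155 = 0.153535
  π_3·f_3 = 0.16 × 0.401782 = 0.0642851
Evidence: 0.0479666 + 0.153535 + 0.0642851 = 0.265787
So the posterior for Coin type 2 is 0.153535 / 0.265787 ≈ 0.578.

0.578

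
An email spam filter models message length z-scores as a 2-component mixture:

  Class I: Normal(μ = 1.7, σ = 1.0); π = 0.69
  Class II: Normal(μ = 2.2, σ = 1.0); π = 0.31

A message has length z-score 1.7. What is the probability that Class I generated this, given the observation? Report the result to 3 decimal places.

The responsibility of component k is P(Z=k) f_k(x) divided by Σ_j P(Z=j) f_j(x).
Component likelihoods at x = 1.7:
  p_I = 0.398942
  p_II = 0.352065
Unnormalised posteriors:
  P(Z=I)·p_I = 0.69 × 0.398942 = 0.27527
  P(Z=II)·p_II = 0.31 × 0.352065 = 0.10914
Evidence: 0.27527 + 0.10914 = 0.38441
P(Class I | data) ≈ 0.716

0.716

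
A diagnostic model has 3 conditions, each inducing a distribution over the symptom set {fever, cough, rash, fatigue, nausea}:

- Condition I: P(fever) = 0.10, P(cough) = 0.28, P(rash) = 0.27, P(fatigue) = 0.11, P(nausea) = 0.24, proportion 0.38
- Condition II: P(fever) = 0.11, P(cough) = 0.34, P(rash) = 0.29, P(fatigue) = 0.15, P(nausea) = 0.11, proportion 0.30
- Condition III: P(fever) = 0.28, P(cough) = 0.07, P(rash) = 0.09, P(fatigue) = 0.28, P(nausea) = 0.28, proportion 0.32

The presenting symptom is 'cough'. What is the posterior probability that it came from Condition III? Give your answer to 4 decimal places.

0.0971

Apply Bayes' rule: the posterior for each component is proportional to its prior times its likelihood at x.
Evaluate each component's likelihood at the observed value:
  L_I = P(cough | comp) = 0.28
  L_II = P(cough | comp) = 0.34
  L_III = P(cough | comp) = 0.07
Prior × likelihood for each component:
  π_I·L_I = 0.38 × 0.28 = 0.1064
  π_II·L_II = 0.30 × 0.34 = 0.102
  π_III·L_III = 0.32 × 0.07 = 0.0224
Denominator: 0.1064 + 0.102 + 0.0224 = 0.2308
P(Condition III | x) ≈ 0.0971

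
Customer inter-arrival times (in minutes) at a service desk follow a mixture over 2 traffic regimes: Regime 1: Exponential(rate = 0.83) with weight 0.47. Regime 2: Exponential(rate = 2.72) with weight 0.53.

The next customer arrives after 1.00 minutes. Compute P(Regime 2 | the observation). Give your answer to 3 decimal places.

By Bayes' theorem, P(k | x) = w_k f_k(x) / Σ_j w_j f_j(x).
Component likelihoods at x = 1.00 minutes:
  f_1 = 0.361921
  f_2 = 0.179179
Multiply by the mixture weights:
  w_1·f_1 = 0.47 × 0.361921 = 0.170103
  w_2·f_2 = 0.53 × 0.179179 = 0.094965
Sum: 0.170103 + 0.094965 = 0.265068
Responsibility of Regime 2: 0.094965 / 0.265068 ≈ 0.358

0.358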